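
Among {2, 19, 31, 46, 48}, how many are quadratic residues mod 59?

(2/59) = -1 → non-residue.
(19/59) = +1 → QR.
(31/59) = -1 → non-residue.
(46/59) = +1 → QR.
(48/59) = +1 → QR.
Total quadratic residues among the 5: 3.

3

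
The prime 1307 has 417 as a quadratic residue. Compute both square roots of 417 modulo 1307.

Since 1307 ≡ 3 (mod 4), a square root of 417 is 417^((1307+1)/4) = 417^327 mod 1307.
Repeated squaring: 417^2≡58, 417^4≡750, 417^8≡490, 417^16≡919, 417^32≡239, 417^64≡920, 417^128≡771, 417^256≡1063 (mod 1307).
417^327 = 417^(256+64+4+2+1) ≡ 644 (mod 1307).
Check: 644² = 414736 ≡ 417 (mod 1307). The two roots are 644 and 663.

644, 663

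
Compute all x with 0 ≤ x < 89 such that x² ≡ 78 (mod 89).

16, 73

89 ≡ 1 (mod 4), so we find a root by search.
Trying successive values, 16² = 256 ≡ 78 (mod 89). The other root is 89 − 16 = 73.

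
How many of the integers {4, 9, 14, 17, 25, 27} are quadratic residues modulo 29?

3

(4/29) = +1 → QR.
(9/29) = +1 → QR.
(14/29) = -1 → non-residue.
(17/29) = -1 → non-residue.
(25/29) = +1 → QR.
(27/29) = -1 → non-residue.
Total quadratic residues among the 6: 3.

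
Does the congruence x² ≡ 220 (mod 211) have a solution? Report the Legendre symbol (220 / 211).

Euler's criterion: (220/211) ≡ 9^105 (mod 211).
9^2 ≡ 81 (mod 211)
9^4 ≡ 20 (mod 211)
9^8 ≡ 189 (mod 211)
9^16 ≡ 62 (mod 211)
9^32 ≡ 46 (mod 211)
9^64 ≡ 6 (mod 211)
9^105 = 9^(64+32+8+1) ≡ 1 (mod 211).
Result is 1, so (220/211) = 1.

1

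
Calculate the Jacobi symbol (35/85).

0

Reciprocity: 35 ≡ 3 and 85 ≡ 1 (mod 4), so (35/85) = +(85/35).
Reduce top mod 35: now compute (15/35).
Reciprocity: 15 ≡ 3 and 35 ≡ 3 (mod 4), so (15/35) = −(35/15).
Reduce top mod 15: now compute (5/15).
Reciprocity: 5 ≡ 1 and 15 ≡ 3 (mod 4), so (5/15) = +(15/5).
Reduce top mod 5: now compute (0/5).
Top reduces to 0: gcd > 1, so the symbol is 0.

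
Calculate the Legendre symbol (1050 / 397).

1

Euler's criterion: (1050/397) ≡ 256^198 (mod 397).
256^2 ≡ 31 (mod 397)
256^4 ≡ 167 (mod 397)
256^8 ≡ 99 (mod 397)
256^16 ≡ 273 (mod 397)
256^32 ≡ 290 (mod 397)
256^64 ≡ 333 (mod 397)
256^128 ≡ 126 (mod 397)
256^198 = 256^(128+64+4+2) ≡ 1 (mod 397).
Result is 1, so (1050/397) = 1.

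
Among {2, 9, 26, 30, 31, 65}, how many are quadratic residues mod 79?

(2/79) = +1 → QR.
(9/79) = +1 → QR.
(26/79) = +1 → QR.
(30/79) = -1 → non-residue.
(31/79) = +1 → QR.
(65/79) = +1 → QR.
Total quadratic residues among the 6: 5.

5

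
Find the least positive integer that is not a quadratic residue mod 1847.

(2/1847) = +1, so 2 is a residue.
(3/1847) = +1, so 3 is a residue.
(4/1847) = +1, so 4 is a residue.
(5/1847) = −1, so 5 is the smallest positive non-residue mod 1847.

5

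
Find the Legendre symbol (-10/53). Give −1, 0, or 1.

1

First reduce: -10 ≡ 43 (mod 53).
Reciprocity: 43 ≡ 3 and 53 ≡ 1 (mod 4), so (43/53) = +(53/43).
Reduce top mod 43: now compute (10/43).
Pull out 2: since 43 ≡ 3 (mod 8), (2/43) = -1.
Reciprocity: 5 ≡ 1 and 43 ≡ 3 (mod 4), so (5/43) = +(43/5).
Reduce top mod 5: now compute (3/5).
Reciprocity: 3 ≡ 3 and 5 ≡ 1 (mod 4), so (3/5) = +(5/3).
Reduce top mod 3: now compute (2/3).
Pull out 2: since 3 ≡ 3 (mod 8), (2/3) = -1.
Reached (1/3) = 1. Collecting the sign flips along the way, the symbol is +1.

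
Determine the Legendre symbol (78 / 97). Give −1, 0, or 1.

Euler's criterion: (78/97) ≡ 78^48 (mod 97).
78^2 ≡ 70 (mod 97)
78^4 ≡ 50 (mod 97)
78^8 ≡ 75 (mod 97)
78^16 ≡ 96 (mod 97)
78^32 ≡ 1 (mod 97)
78^48 = 78^(32+16) ≡ 96 (mod 97).
Result is 96 ≡ −1, so (78/97) = −1.

-1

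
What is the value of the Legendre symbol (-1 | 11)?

-1

First reduce: -1 ≡ 10 (mod 11).
Pull out 2: since 11 ≡ 3 (mod 8), (2/11) = -1.
Reciprocity: 5 ≡ 1 and 11 ≡ 3 (mod 4), so (5/11) = +(11/5).
Reduce top mod 5: now compute (1/5).
Reached (1/5) = 1. Collecting the sign flips along the way, the symbol is -1.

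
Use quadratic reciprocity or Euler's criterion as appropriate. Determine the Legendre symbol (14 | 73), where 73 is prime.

-1

Pull out 2: since 73 ≡ 1 (mod 8), (2/73) = +1.
Reciprocity: 7 ≡ 3 and 73 ≡ 1 (mod 4), so (7/73) = +(73/7).
Reduce top mod 7: now compute (3/7).
Reciprocity: 3 ≡ 3 and 7 ≡ 3 (mod 4), so (3/7) = −(7/3).
Reduce top mod 3: now compute (1/3).
Reached (1/3) = 1. Collecting the sign flips along the way, the symbol is -1.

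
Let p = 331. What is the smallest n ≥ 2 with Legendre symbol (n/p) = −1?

2

(2/331) = −1, so 2 is the smallest positive non-residue mod 331.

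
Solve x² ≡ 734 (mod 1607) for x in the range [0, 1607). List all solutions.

576, 1031

Since 1607 ≡ 3 (mod 4), a square root of 734 is 734^((1607+1)/4) = 734^402 mod 1607.
Repeated squaring: 734^2≡411, 734^4≡186, 734^8≡849, 734^16≡865, 734^32≡970, 734^64≡805, 734^128≡404, 734^256≡909 (mod 1607).
734^402 = 734^(256+128+16+2) ≡ 576 (mod 1607).
Check: 576² = 331776 ≡ 734 (mod 1607). The two roots are 576 and 1031.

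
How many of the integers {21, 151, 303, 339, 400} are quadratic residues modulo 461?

(21/461) = +1 → QR.
(151/461) = +1 → QR.
(303/461) = +1 → QR.
(339/461) = -1 → non-residue.
(400/461) = +1 → QR.
Total quadratic residues among the 5: 4.

4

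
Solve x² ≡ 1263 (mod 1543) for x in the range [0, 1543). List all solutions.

484, 1059

Since 1543 ≡ 3 (mod 4), a square root of 1263 is 1263^((1543+1)/4) = 1263^386 mod 1543.
Repeated squaring: 1263^2≡1250, 1263^4≡984, 1263^8≡795, 1263^16≡938, 1263^32≡334, 1263^64≡460, 1263^128≡209, 1263^256≡477 (mod 1543).
1263^386 = 1263^(256+128+2) ≡ 484 (mod 1543).
Check: 484² = 234256 ≡ 1263 (mod 1543). The two roots are 484 and 1059.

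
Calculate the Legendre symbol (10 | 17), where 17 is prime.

-1

Pull out 2: since 17 ≡ 1 (mod 8), (2/17) = +1.
Reciprocity: 5 ≡ 1 and 17 ≡ 1 (mod 4), so (5/17) = +(17/5).
Reduce top mod 5: now compute (2/5).
Pull out 2: since 5 ≡ 5 (mod 8), (2/5) = -1.
Reached (1/5) = 1. Collecting the sign flips along the way, the symbol is -1.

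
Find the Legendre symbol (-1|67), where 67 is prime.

First reduce: -1 ≡ 66 (mod 67).
Pull out 2: since 67 ≡ 3 (mod 8), (2/67) = -1.
Reciprocity: 33 ≡ 1 and 67 ≡ 3 (mod 4), so (33/67) = +(67/33).
Reduce top mod 33: now compute (1/33).
Reached (1/33) = 1. Collecting the sign flips along the way, the symbol is -1.

-1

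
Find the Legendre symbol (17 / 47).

Euler's criterion: (17/47) ≡ 17^23 (mod 47).
17^2 ≡ 7 (mod 47)
17^4 ≡ 2 (mod 47)
17^8 ≡ 4 (mod 47)
17^16 ≡ 16 (mod 47)
17^23 = 17^(16+4+2+1) ≡ 1 (mod 47).
Result is 1, so (17/47) = 1.

1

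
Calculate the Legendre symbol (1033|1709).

Reciprocity: 1033 ≡ 1 and 1709 ≡ 1 (mod 4), so (1033/1709) = +(1709/1033).
Reduce top mod 1033: now compute (676/1033).
Pull out 2^2: since 1033 ≡ 1 (mod 8), (2/1033) = +1, so (2/1033)^2 = +1.
Reciprocity: 169 ≡ 1 and 1033 ≡ 1 (mod 4), so (169/1033) = +(1033/169).
Reduce top mod 169: now compute (19/169).
Reciprocity: 19 ≡ 3 and 169 ≡ 1 (mod 4), so (19/169) = +(169/19).
Reduce top mod 19: now compute (17/19).
Reciprocity: 17 ≡ 1 and 19 ≡ 3 (mod 4), so (17/19) = +(19/17).
Reduce top mod 17: now compute (2/17).
Pull out 2: since 17 ≡ 1 (mod 8), (2/17) = +1.
Reached (1/17) = 1. Collecting the sign flips along the way, the symbol is +1.

1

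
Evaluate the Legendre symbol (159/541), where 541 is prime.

1

Reciprocity: 159 ≡ 3 and 541 ≡ 1 (mod 4), so (159/541) = +(541/159).
Reduce top mod 159: now compute (64/159).
Pull out 2^6: since 159 ≡ 7 (mod 8), (2/159) = +1, so (2/159)^6 = +1.
Reached (1/159) = 1. Collecting the sign flips along the way, the symbol is +1.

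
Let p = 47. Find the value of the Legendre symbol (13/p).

Euler's criterion: (13/47) ≡ 13^23 (mod 47).
13^2 ≡ 28 (mod 47)
13^4 ≡ 32 (mod 47)
13^8 ≡ 37 (mod 47)
13^16 ≡ 6 (mod 47)
13^23 = 13^(16+4+2+1) ≡ 46 (mod 47).
Result is 46 ≡ −1, so (13/47) = −1.

-1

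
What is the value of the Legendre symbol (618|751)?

Pull out 2: since 751 ≡ 7 (mod 8), (2/751) = +1.
Reciprocity: 309 ≡ 1 and 751 ≡ 3 (mod 4), so (309/751) = +(751/309).
Reduce top mod 309: now compute (133/309).
Reciprocity: 133 ≡ 1 and 309 ≡ 1 (mod 4), so (133/309) = +(309/133).
Reduce top mod 133: now compute (43/133).
Reciprocity: 43 ≡ 3 and 133 ≡ 1 (mod 4), so (43/133) = +(133/43).
Reduce top mod 43: now compute (4/43).
Pull out 2^2: since 43 ≡ 3 (mod 8), (2/43) = -1, so (2/43)^2 = +1.
Reached (1/43) = 1. Collecting the sign flips along the way, the symbol is +1.

1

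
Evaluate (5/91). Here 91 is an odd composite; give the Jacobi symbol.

1

Reciprocity: 5 ≡ 1 and 91 ≡ 3 (mod 4), so (5/91) = +(91/5).
Reduce top mod 5: now compute (1/5).
Reached (1/5) = 1. Collecting the sign flips along the way, the symbol is +1.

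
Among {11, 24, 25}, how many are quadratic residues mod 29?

2

(11/29) = -1 → non-residue.
(24/29) = +1 → QR.
(25/29) = +1 → QR.
Total quadratic residues among the 3: 2.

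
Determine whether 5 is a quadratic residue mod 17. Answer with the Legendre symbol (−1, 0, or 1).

-1

Reciprocity: 5 ≡ 1 and 17 ≡ 1 (mod 4), so (5/17) = +(17/5).
Reduce top mod 5: now compute (2/5).
Pull out 2: since 5 ≡ 5 (mod 8), (2/5) = -1.
Reached (1/5) = 1. Collecting the sign flips along the way, the symbol is -1.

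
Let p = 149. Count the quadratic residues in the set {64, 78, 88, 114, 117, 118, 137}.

(64/149) = +1 → QR.
(78/149) = -1 → non-residue.
(88/149) = +1 → QR.
(114/149) = +1 → QR.
(117/149) = -1 → non-residue.
(118/149) = +1 → QR.
(137/149) = -1 → non-residue.
Total quadratic residues among the 7: 4.

4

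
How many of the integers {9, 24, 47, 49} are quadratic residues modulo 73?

3

(9/73) = +1 → QR.
(24/73) = +1 → QR.
(47/73) = -1 → non-residue.
(49/73) = +1 → QR.
Total quadratic residues among the 4: 3.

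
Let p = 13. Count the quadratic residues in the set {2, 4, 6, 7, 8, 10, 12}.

3

(2/13) = -1 → non-residue.
(4/13) = +1 → QR.
(6/13) = -1 → non-residue.
(7/13) = -1 → non-residue.
(8/13) = -1 → non-residue.
(10/13) = +1 → QR.
(12/13) = +1 → QR.
Total quadratic residues among the 7: 3.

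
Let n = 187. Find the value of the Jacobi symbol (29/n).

Reciprocity: 29 ≡ 1 and 187 ≡ 3 (mod 4), so (29/187) = +(187/29).
Reduce top mod 29: now compute (13/29).
Reciprocity: 13 ≡ 1 and 29 ≡ 1 (mod 4), so (13/29) = +(29/13).
Reduce top mod 13: now compute (3/13).
Reciprocity: 3 ≡ 3 and 13 ≡ 1 (mod 4), so (3/13) = +(13/3).
Reduce top mod 3: now compute (1/3).
Reached (1/3) = 1. Collecting the sign flips along the way, the symbol is +1.

1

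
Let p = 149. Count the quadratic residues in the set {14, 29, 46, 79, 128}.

(14/149) = -1 → non-residue.
(29/149) = +1 → QR.
(46/149) = +1 → QR.
(79/149) = -1 → non-residue.
(128/149) = -1 → non-residue.
Total quadratic residues among the 5: 2.

2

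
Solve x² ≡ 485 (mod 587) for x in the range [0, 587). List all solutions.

Since 587 ≡ 3 (mod 4), a square root of 485 is 485^((587+1)/4) = 485^147 mod 587.
Repeated squaring: 485^2≡425, 485^4≡416, 485^8≡478, 485^16≡141, 485^32≡510, 485^64≡59, 485^128≡546 (mod 587).
485^147 = 485^(128+16+2+1) ≡ 201 (mod 587).
Check: 201² = 40401 ≡ 485 (mod 587). The two roots are 201 and 386.

201, 386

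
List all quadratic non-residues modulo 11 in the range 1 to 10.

Square k = 1,…,5 (k and 11−k give the same square):
1²=1, 2²=4, 3²=9, 4²≡5, 5²≡3 (mod 11).
The residues are {1, 3, 4, 5, 9}; the non-residues are the remaining 5 nonzero classes.

2,6,7,8,10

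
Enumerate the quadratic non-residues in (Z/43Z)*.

Square k = 1,…,21 (k and 43−k give the same square):
1²=1, 2²=4, 3²=9, 4²=16, 5²=25, 6²=36, 7²≡6, 8²≡21, 9²≡38, 10²≡14, 11²≡35, 12²≡15, 13²≡40, 14²≡24, 15²≡10, 16²≡41, 17²≡31, 18²≡23, 19²≡17, 20²≡13, 21²≡11 (mod 43).
The residues are {1, 4, 6, 9, 10, 11, 13, 14, 15, 16, 17, 21, 23, 24, 25, 31, 35, 36, 38, 40, 41}; the non-residues are the remaining 21 nonzero classes.

2, 3, 5, 7, 8, 12, 18, 19, 20, 22, 26, 27, 28, 29, 30, 32, 33, 34, 37, 39, 42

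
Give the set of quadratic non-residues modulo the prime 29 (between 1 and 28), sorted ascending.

2,3,8,10,11,12,14,15,17,18,19,21,26,27

Square k = 1,…,14 (k and 29−k give the same square):
1²=1, 2²=4, 3²=9, 4²=16, 5²=25, 6²≡7, 7²≡20, 8²≡6, 9²≡23, 10²≡13, 11²≡5, 12²≡28, 13²≡24, 14²≡22 (mod 29).
The residues are {1, 4, 5, 6, 7, 9, 13, 16, 20, 22, 23, 24, 25, 28}; the non-residues are the remaining 14 nonzero classes.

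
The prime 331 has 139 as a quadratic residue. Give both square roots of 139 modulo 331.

158, 173

Since 331 ≡ 3 (mod 4), a square root of 139 is 139^((331+1)/4) = 139^83 mod 331.
Repeated squaring: 139^2≡123, 139^4≡234, 139^8≡141, 139^16≡21, 139^32≡110, 139^64≡184 (mod 331).
139^83 = 139^(64+16+2+1) ≡ 173 (mod 331).
Check: 173² = 29929 ≡ 139 (mod 331). The two roots are 158 and 173.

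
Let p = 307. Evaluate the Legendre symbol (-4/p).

-1

Euler's criterion: (-4/307) ≡ 303^153 (mod 307).
303^2 ≡ 16 (mod 307)
303^4 ≡ 256 (mod 307)
303^8 ≡ 145 (mod 307)
303^16 ≡ 149 (mod 307)
303^32 ≡ 97 (mod 307)
303^64 ≡ 199 (mod 307)
303^128 ≡ 305 (mod 307)
303^153 = 303^(128+16+8+1) ≡ 306 (mod 307).
Result is 306 ≡ −1, so (-4/307) = −1.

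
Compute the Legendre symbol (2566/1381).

First reduce: 2566 ≡ 1185 (mod 1381).
Reciprocity: 1185 ≡ 1 and 1381 ≡ 1 (mod 4), so (1185/1381) = +(1381/1185).
Reduce top mod 1185: now compute (196/1185).
Pull out 2^2: since 1185 ≡ 1 (mod 8), (2/1185) = +1, so (2/1185)^2 = +1.
Reciprocity: 49 ≡ 1 and 1185 ≡ 1 (mod 4), so (49/1185) = +(1185/49).
Reduce top mod 49: now compute (9/49).
Reciprocity: 9 ≡ 1 and 49 ≡ 1 (mod 4), so (9/49) = +(49/9).
Reduce top mod 9: now compute (4/9).
Pull out 2^2: since 9 ≡ 1 (mod 8), (2/9) = +1, so (2/9)^2 = +1.
Reached (1/9) = 1. Collecting the sign flips along the way, the symbol is +1.

1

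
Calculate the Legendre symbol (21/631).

1

Euler's criterion: (21/631) ≡ 21^315 (mod 631).
21^2 ≡ 441 (mod 631)
21^4 ≡ 133 (mod 631)
21^8 ≡ 21 (mod 631)
21^16 ≡ 441 (mod 631)
21^32 ≡ 133 (mod 631)
21^64 ≡ 21 (mod 631)
21^128 ≡ 441 (mod 631)
21^256 ≡ 133 (mod 631)
21^315 = 21^(256+32+16+8+2+1) ≡ 1 (mod 631).
Result is 1, so (21/631) = 1.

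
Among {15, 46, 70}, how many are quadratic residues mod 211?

2

(15/211) = -1 → non-residue.
(46/211) = +1 → QR.
(70/211) = +1 → QR.
Total quadratic residues among the 3: 2.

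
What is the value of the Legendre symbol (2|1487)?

Pull out 2: since 1487 ≡ 7 (mod 8), (2/1487) = +1.
Reached (1/1487) = 1. Collecting the sign flips along the way, the symbol is +1.

1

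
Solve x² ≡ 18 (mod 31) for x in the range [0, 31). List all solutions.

Since 31 ≡ 3 (mod 4), a square root of 18 is 18^((31+1)/4) = 18^8 mod 31.
Repeated squaring: 18^2≡14, 18^4≡10, 18^8≡7 (mod 31).
18^8 = 18^(8) ≡ 7 (mod 31).
Check: 7² = 49 ≡ 18 (mod 31). The two roots are 7 and 24.

7, 24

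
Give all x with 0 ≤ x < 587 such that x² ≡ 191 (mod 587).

Since 587 ≡ 3 (mod 4), a square root of 191 is 191^((587+1)/4) = 191^147 mod 587.
Repeated squaring: 191^2≡87, 191^4≡525, 191^8≡322, 191^16≡372, 191^32≡439, 191^64≡185, 191^128≡179 (mod 587).
191^147 = 191^(128+16+2+1) ≡ 144 (mod 587).
Check: 144² = 20736 ≡ 191 (mod 587). The two roots are 144 and 443.

144, 443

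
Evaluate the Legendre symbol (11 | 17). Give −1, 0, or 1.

Euler's criterion: (11/17) ≡ 11^8 (mod 17).
11^2 ≡ 2 (mod 17)
11^4 ≡ 4 (mod 17)
11^8 ≡ 16 (mod 17)
11^8 = 11^(8) ≡ 16 (mod 17).
Result is 16 ≡ −1, so (11/17) = −1.

-1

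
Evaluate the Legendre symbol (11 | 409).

-1

Euler's criterion: (11/409) ≡ 11^204 (mod 409).
11^2 ≡ 121 (mod 409)
11^4 ≡ 326 (mod 409)
11^8 ≡ 345 (mod 409)
11^16 ≡ 6 (mod 409)
11^32 ≡ 36 (mod 409)
11^64 ≡ 69 (mod 409)
11^128 ≡ 262 (mod 409)
11^204 = 11^(128+64+8+4) ≡ 408 (mod 409).
Result is 408 ≡ −1, so (11/409) = −1.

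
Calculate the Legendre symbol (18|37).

-1

Pull out 2: since 37 ≡ 5 (mod 8), (2/37) = -1.
Reciprocity: 9 ≡ 1 and 37 ≡ 1 (mod 4), so (9/37) = +(37/9).
Reduce top mod 9: now compute (1/9).
Reached (1/9) = 1. Collecting the sign flips along the way, the symbol is -1.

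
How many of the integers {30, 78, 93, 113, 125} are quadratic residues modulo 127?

2

(30/127) = +1 → QR.
(78/127) = -1 → non-residue.
(93/127) = -1 → non-residue.
(113/127) = +1 → QR.
(125/127) = -1 → non-residue.
Total quadratic residues among the 5: 2.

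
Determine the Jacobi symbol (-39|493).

First reduce: -39 ≡ 454 (mod 493).
Pull out 2: since 493 ≡ 5 (mod 8), (2/493) = -1.
Reciprocity: 227 ≡ 3 and 493 ≡ 1 (mod 4), so (227/493) = +(493/227).
Reduce top mod 227: now compute (39/227).
Reciprocity: 39 ≡ 3 and 227 ≡ 3 (mod 4), so (39/227) = −(227/39).
Reduce top mod 39: now compute (32/39).
Pull out 2^5: since 39 ≡ 7 (mod 8), (2/39) = +1, so (2/39)^5 = +1.
Reached (1/39) = 1. Collecting the sign flips along the way, the symbol is +1.

1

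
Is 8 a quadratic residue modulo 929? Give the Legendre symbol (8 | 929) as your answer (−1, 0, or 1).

Pull out 2^3: since 929 ≡ 1 (mod 8), (2/929) = +1, so (2/929)^3 = +1.
Reached (1/929) = 1. Collecting the sign flips along the way, the symbol is +1.

1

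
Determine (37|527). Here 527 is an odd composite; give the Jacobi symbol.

1

Reciprocity: 37 ≡ 1 and 527 ≡ 3 (mod 4), so (37/527) = +(527/37).
Reduce top mod 37: now compute (9/37).
Reciprocity: 9 ≡ 1 and 37 ≡ 1 (mod 4), so (9/37) = +(37/9).
Reduce top mod 9: now compute (1/9).
Reached (1/9) = 1. Collecting the sign flips along the way, the symbol is +1.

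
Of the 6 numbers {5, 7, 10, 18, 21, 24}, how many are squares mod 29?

3

(5/29) = +1 → QR.
(7/29) = +1 → QR.
(10/29) = -1 → non-residue.
(18/29) = -1 → non-residue.
(21/29) = -1 → non-residue.
(24/29) = +1 → QR.
Total quadratic residues among the 6: 3.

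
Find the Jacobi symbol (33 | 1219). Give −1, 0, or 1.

1

Reciprocity: 33 ≡ 1 and 1219 ≡ 3 (mod 4), so (33/1219) = +(1219/33).
Reduce top mod 33: now compute (31/33).
Reciprocity: 31 ≡ 3 and 33 ≡ 1 (mod 4), so (31/33) = +(33/31).
Reduce top mod 31: now compute (2/31).
Pull out 2: since 31 ≡ 7 (mod 8), (2/31) = +1.
Reached (1/31) = 1. Collecting the sign flips along the way, the symbol is +1.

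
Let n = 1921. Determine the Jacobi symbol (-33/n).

First reduce: -33 ≡ 1888 (mod 1921).
Pull out 2^5: since 1921 ≡ 1 (mod 8), (2/1921) = +1, so (2/1921)^5 = +1.
Reciprocity: 59 ≡ 3 and 1921 ≡ 1 (mod 4), so (59/1921) = +(1921/59).
Reduce top mod 59: now compute (33/59).
Reciprocity: 33 ≡ 1 and 59 ≡ 3 (mod 4), so (33/59) = +(59/33).
Reduce top mod 33: now compute (26/33).
Pull out 2: since 33 ≡ 1 (mod 8), (2/33) = +1.
Reciprocity: 13 ≡ 1 and 33 ≡ 1 (mod 4), so (13/33) = +(33/13).
Reduce top mod 13: now compute (7/13).
Reciprocity: 7 ≡ 3 and 13 ≡ 1 (mod 4), so (7/13) = +(13/7).
Reduce top mod 7: now compute (6/7).
Pull out 2: since 7 ≡ 7 (mod 8), (2/7) = +1.
Reciprocity: 3 ≡ 3 and 7 ≡ 3 (mod 4), so (3/7) = −(7/3).
Reduce top mod 3: now compute (1/3).
Reached (1/3) = 1. Collecting the sign flips along the way, the symbol is -1.

-1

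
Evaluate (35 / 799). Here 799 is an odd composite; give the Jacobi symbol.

Reciprocity: 35 ≡ 3 and 799 ≡ 3 (mod 4), so (35/799) = −(799/35).
Reduce top mod 35: now compute (29/35).
Reciprocity: 29 ≡ 1 and 35 ≡ 3 (mod 4), so (29/35) = +(35/29).
Reduce top mod 29: now compute (6/29).
Pull out 2: since 29 ≡ 5 (mod 8), (2/29) = -1.
Reciprocity: 3 ≡ 3 and 29 ≡ 1 (mod 4), so (3/29) = +(29/3).
Reduce top mod 3: now compute (2/3).
Pull out 2: since 3 ≡ 3 (mod 8), (2/3) = -1.
Reached (1/3) = 1. Collecting the sign flips along the way, the symbol is -1.

-1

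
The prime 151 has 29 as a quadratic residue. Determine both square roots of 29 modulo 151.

28, 123

Since 151 ≡ 3 (mod 4), a square root of 29 is 29^((151+1)/4) = 29^38 mod 151.
Repeated squaring: 29^2≡86, 29^4≡148, 29^8≡9, 29^16≡81, 29^32≡68 (mod 151).
29^38 = 29^(32+4+2) ≡ 123 (mod 151).
Check: 123² = 15129 ≡ 29 (mod 151). The two roots are 28 and 123.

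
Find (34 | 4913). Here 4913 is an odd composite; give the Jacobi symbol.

Pull out 2: since 4913 ≡ 1 (mod 8), (2/4913) = +1.
Reciprocity: 17 ≡ 1 and 4913 ≡ 1 (mod 4), so (17/4913) = +(4913/17).
Reduce top mod 17: now compute (0/17).
Top reduces to 0: gcd > 1, so the symbol is 0.

0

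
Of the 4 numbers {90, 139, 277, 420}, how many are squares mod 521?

(90/521) = +1 → QR.
(139/521) = -1 → non-residue.
(277/521) = -1 → non-residue.
(420/521) = +1 → QR.
Total quadratic residues among the 4: 2.

2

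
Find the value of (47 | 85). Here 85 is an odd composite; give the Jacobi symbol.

Reciprocity: 47 ≡ 3 and 85 ≡ 1 (mod 4), so (47/85) = +(85/47).
Reduce top mod 47: now compute (38/47).
Pull out 2: since 47 ≡ 7 (mod 8), (2/47) = +1.
Reciprocity: 19 ≡ 3 and 47 ≡ 3 (mod 4), so (19/47) = −(47/19).
Reduce top mod 19: now compute (9/19).
Reciprocity: 9 ≡ 1 and 19 ≡ 3 (mod 4), so (9/19) = +(19/9).
Reduce top mod 9: now compute (1/9).
Reached (1/9) = 1. Collecting the sign flips along the way, the symbol is -1.

-1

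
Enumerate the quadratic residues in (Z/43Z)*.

Square k = 1,…,21 (k and 43−k give the same square):
1²=1, 2²=4, 3²=9, 4²=16, 5²=25, 6²=36, 7²≡6, 8²≡21, 9²≡38, 10²≡14, 11²≡35, 12²≡15, 13²≡40, 14²≡24, 15²≡10, 16²≡41, 17²≡31, 18²≡23, 19²≡17, 20²≡13, 21²≡11 (mod 43).
So the quadratic residues mod 43 are {1, 4, 6, 9, 10, 11, 13, 14, 15, 16, 17, 21, 23, 24, 25, 31, 35, 36, 38, 40, 41}.

1,4,6,9,10,11,13,14,15,16,17,21,23,24,25,31,35,36,38,40,41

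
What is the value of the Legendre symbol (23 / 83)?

Reciprocity: 23 ≡ 3 and 83 ≡ 3 (mod 4), so (23/83) = −(83/23).
Reduce top mod 23: now compute (14/23).
Pull out 2: since 23 ≡ 7 (mod 8), (2/23) = +1.
Reciprocity: 7 ≡ 3 and 23 ≡ 3 (mod 4), so (7/23) = −(23/7).
Reduce top mod 7: now compute (2/7).
Pull out 2: since 7 ≡ 7 (mod 8), (2/7) = +1.
Reached (1/7) = 1. Collecting the sign flips along the way, the symbol is +1.

1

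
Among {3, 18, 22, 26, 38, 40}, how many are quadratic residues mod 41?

2

(3/41) = -1 → non-residue.
(18/41) = +1 → QR.
(22/41) = -1 → non-residue.
(26/41) = -1 → non-residue.
(38/41) = -1 → non-residue.
(40/41) = +1 → QR.
Total quadratic residues among the 6: 2.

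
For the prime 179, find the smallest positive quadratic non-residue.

(2/179) = −1, so 2 is the smallest positive non-residue mod 179.

2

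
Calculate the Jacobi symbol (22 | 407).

Pull out 2: since 407 ≡ 7 (mod 8), (2/407) = +1.
Reciprocity: 11 ≡ 3 and 407 ≡ 3 (mod 4), so (11/407) = −(407/11).
Reduce top mod 11: now compute (0/11).
Top reduces to 0: gcd > 1, so the symbol is 0.

0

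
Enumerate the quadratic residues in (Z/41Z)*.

Square k = 1,…,20 (k and 41−k give the same square):
1²=1, 2²=4, 3²=9, 4²=16, 5²=25, 6²=36, 7²≡8, 8²≡23, 9²≡40, 10²≡18, 11²≡39, 12²≡21, 13²≡5, 14²≡32, 15²≡20, 16²≡10, 17²≡2, 18²≡37, 19²≡33, 20²≡31 (mod 41).
So the quadratic residues mod 41 are {1, 2, 4, 5, 8, 9, 10, 16, 18, 20, 21, 23, 25, 31, 32, 33, 36, 37, 39, 40}.

1, 2, 4, 5, 8, 9, 10, 16, 18, 20, 21, 23, 25, 31, 32, 33, 36, 37, 39, 40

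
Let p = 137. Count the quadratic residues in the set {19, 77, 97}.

2

(19/137) = +1 → QR.
(77/137) = +1 → QR.
(97/137) = -1 → non-residue.
Total quadratic residues among the 3: 2.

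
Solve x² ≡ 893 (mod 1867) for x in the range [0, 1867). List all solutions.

Since 1867 ≡ 3 (mod 4), a square root of 893 is 893^((1867+1)/4) = 893^467 mod 1867.
Repeated squaring: 893^2≡240, 893^4≡1590, 893^8≡182, 893^16≡1385, 893^32≡816, 893^64≡1204, 893^128≡824, 893^256≡1255 (mod 1867).
893^467 = 893^(256+128+64+16+2+1) ≡ 998 (mod 1867).
Check: 998² = 996004 ≡ 893 (mod 1867). The two roots are 869 and 998.

869, 998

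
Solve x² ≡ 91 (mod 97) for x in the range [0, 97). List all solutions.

97 ≡ 1 (mod 4), so we find a root by search.
Trying successive values, 24² = 576 ≡ 91 (mod 97). The other root is 97 − 24 = 73.

24, 73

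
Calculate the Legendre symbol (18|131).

Euler's criterion: (18/131) ≡ 18^65 (mod 131).
18^2 ≡ 62 (mod 131)
18^4 ≡ 45 (mod 131)
18^8 ≡ 60 (mod 131)
18^16 ≡ 63 (mod 131)
18^32 ≡ 39 (mod 131)
18^64 ≡ 80 (mod 131)
18^65 = 18^(64+1) ≡ 130 (mod 131).
Result is 130 ≡ −1, so (18/131) = −1.

-1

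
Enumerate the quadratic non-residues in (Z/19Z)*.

Square k = 1,…,9 (k and 19−k give the same square):
1²=1, 2²=4, 3²=9, 4²=16, 5²≡6, 6²≡17, 7²≡11, 8²≡7, 9²≡5 (mod 19).
The residues are {1, 4, 5, 6, 7, 9, 11, 16, 17}; the non-residues are the remaining 9 nonzero classes.

2,3,8,10,12,13,14,15,18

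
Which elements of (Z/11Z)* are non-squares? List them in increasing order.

Square k = 1,…,5 (k and 11−k give the same square):
1²=1, 2²=4, 3²=9, 4²≡5, 5²≡3 (mod 11).
The residues are {1, 3, 4, 5, 9}; the non-residues are the remaining 5 nonzero classes.

2,6,7,8,10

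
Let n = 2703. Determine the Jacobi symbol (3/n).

Reciprocity: 3 ≡ 3 and 2703 ≡ 3 (mod 4), so (3/2703) = −(2703/3).
Reduce top mod 3: now compute (0/3).
Top reduces to 0: gcd > 1, so the symbol is 0.

0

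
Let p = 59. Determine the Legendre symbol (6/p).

-1

Euler's criterion: (6/59) ≡ 6^29 (mod 59).
6^2 ≡ 36 (mod 59)
6^4 ≡ 57 (mod 59)
6^8 ≡ 4 (mod 59)
6^16 ≡ 16 (mod 59)
6^29 = 6^(16+8+4+1) ≡ 58 (mod 59).
Result is 58 ≡ −1, so (6/59) = −1.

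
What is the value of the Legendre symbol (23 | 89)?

-1

Reciprocity: 23 ≡ 3 and 89 ≡ 1 (mod 4), so (23/89) = +(89/23).
Reduce top mod 23: now compute (20/23).
Pull out 2^2: since 23 ≡ 7 (mod 8), (2/23) = +1, so (2/23)^2 = +1.
Reciprocity: 5 ≡ 1 and 23 ≡ 3 (mod 4), so (5/23) = +(23/5).
Reduce top mod 5: now compute (3/5).
Reciprocity: 3 ≡ 3 and 5 ≡ 1 (mod 4), so (3/5) = +(5/3).
Reduce top mod 3: now compute (2/3).
Pull out 2: since 3 ≡ 3 (mod 8), (2/3) = -1.
Reached (1/3) = 1. Collecting the sign flips along the way, the symbol is -1.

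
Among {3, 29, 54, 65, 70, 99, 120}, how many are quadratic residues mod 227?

6

(3/227) = +1 → QR.
(29/227) = +1 → QR.
(54/227) = -1 → non-residue.
(65/227) = +1 → QR.
(70/227) = +1 → QR.
(99/227) = +1 → QR.
(120/227) = +1 → QR.
Total quadratic residues among the 7: 6.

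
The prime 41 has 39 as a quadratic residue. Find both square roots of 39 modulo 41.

11, 30

41 ≡ 1 (mod 4), so we find a root by search.
Trying successive values, 11² = 121 ≡ 39 (mod 41). The other root is 41 − 11 = 30.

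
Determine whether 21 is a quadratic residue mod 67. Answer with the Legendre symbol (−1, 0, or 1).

Reciprocity: 21 ≡ 1 and 67 ≡ 3 (mod 4), so (21/67) = +(67/21).
Reduce top mod 21: now compute (4/21).
Pull out 2^2: since 21 ≡ 5 (mod 8), (2/21) = -1, so (2/21)^2 = +1.
Reached (1/21) = 1. Collecting the sign flips along the way, the symbol is +1.

1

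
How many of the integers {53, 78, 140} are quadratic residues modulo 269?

(53/269) = +1 → QR.
(78/269) = +1 → QR.
(140/269) = -1 → non-residue.
Total quadratic residues among the 3: 2.

2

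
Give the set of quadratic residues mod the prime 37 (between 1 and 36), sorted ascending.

Square k = 1,…,18 (k and 37−k give the same square):
1²=1, 2²=4, 3²=9, 4²=16, 5²=25, 6²=36, 7²≡12, 8²≡27, 9²≡7, 10²≡26, 11²≡10, 12²≡33, 13²≡21, 14²≡11, 15²≡3, 16²≡34, 17²≡30, 18²≡28 (mod 37).
So the quadratic residues mod 37 are {1, 3, 4, 7, 9, 10, 11, 12, 16, 21, 25, 26, 27, 28, 30, 33, 34, 36}.

1,3,4,7,9,10,11,12,16,21,25,26,27,28,30,33,34,36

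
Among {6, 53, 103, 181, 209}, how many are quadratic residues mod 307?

5

(6/307) = +1 → QR.
(53/307) = +1 → QR.
(103/307) = +1 → QR.
(181/307) = +1 → QR.
(209/307) = +1 → QR.
Total quadratic residues among the 5: 5.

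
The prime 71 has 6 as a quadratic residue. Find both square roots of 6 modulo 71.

19, 52

Since 71 ≡ 3 (mod 4), a square root of 6 is 6^((71+1)/4) = 6^18 mod 71.
Repeated squaring: 6^2≡36, 6^4≡18, 6^8≡40, 6^16≡38 (mod 71).
6^18 = 6^(16+2) ≡ 19 (mod 71).
Check: 19² = 361 ≡ 6 (mod 71). The two roots are 19 and 52.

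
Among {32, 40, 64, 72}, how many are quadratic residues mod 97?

(32/97) = +1 → QR.
(40/97) = -1 → non-residue.
(64/97) = +1 → QR.
(72/97) = +1 → QR.
Total quadratic residues among the 4: 3.

3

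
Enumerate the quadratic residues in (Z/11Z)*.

1, 3, 4, 5, 9

Square k = 1,…,5 (k and 11−k give the same square):
1²=1, 2²=4, 3²=9, 4²≡5, 5²≡3 (mod 11).
So the quadratic residues mod 11 are {1, 3, 4, 5, 9}.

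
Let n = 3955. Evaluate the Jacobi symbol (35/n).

0

Reciprocity: 35 ≡ 3 and 3955 ≡ 3 (mod 4), so (35/3955) = −(3955/35).
Reduce top mod 35: now compute (0/35).
Top reduces to 0: gcd > 1, so the symbol is 0.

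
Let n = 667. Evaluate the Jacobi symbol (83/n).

-1

Reciprocity: 83 ≡ 3 and 667 ≡ 3 (mod 4), so (83/667) = −(667/83).
Reduce top mod 83: now compute (3/83).
Reciprocity: 3 ≡ 3 and 83 ≡ 3 (mod 4), so (3/83) = −(83/3).
Reduce top mod 3: now compute (2/3).
Pull out 2: since 3 ≡ 3 (mod 8), (2/3) = -1.
Reached (1/3) = 1. Collecting the sign flips along the way, the symbol is -1.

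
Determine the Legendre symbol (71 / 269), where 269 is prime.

-1

Reciprocity: 71 ≡ 3 and 269 ≡ 1 (mod 4), so (71/269) = +(269/71).
Reduce top mod 71: now compute (56/71).
Pull out 2^3: since 71 ≡ 7 (mod 8), (2/71) = +1, so (2/71)^3 = +1.
Reciprocity: 7 ≡ 3 and 71 ≡ 3 (mod 4), so (7/71) = −(71/7).
Reduce top mod 7: now compute (1/7).
Reached (1/7) = 1. Collecting the sign flips along the way, the symbol is -1.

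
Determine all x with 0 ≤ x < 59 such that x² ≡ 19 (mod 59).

14, 45

Since 59 ≡ 3 (mod 4), a square root of 19 is 19^((59+1)/4) = 19^15 mod 59.
Repeated squaring: 19^2≡7, 19^4≡49, 19^8≡41 (mod 59).
19^15 = 19^(8+4+2+1) ≡ 45 (mod 59).
Check: 45² = 2025 ≡ 19 (mod 59). The two roots are 14 and 45.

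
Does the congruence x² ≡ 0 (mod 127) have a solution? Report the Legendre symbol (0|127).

0

Top reduces to 0: gcd > 1, so the symbol is 0.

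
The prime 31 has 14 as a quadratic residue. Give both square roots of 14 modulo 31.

Since 31 ≡ 3 (mod 4), a square root of 14 is 14^((31+1)/4) = 14^8 mod 31.
Repeated squaring: 14^2≡10, 14^4≡7, 14^8≡18 (mod 31).
14^8 = 14^(8) ≡ 18 (mod 31).
Check: 18² = 324 ≡ 14 (mod 31). The two roots are 13 and 18.

13, 18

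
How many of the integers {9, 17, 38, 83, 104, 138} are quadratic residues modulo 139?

(9/139) = +1 → QR.
(17/139) = -1 → non-residue.
(38/139) = +1 → QR.
(83/139) = +1 → QR.
(104/139) = -1 → non-residue.
(138/139) = -1 → non-residue.
Total quadratic residues among the 6: 3.

3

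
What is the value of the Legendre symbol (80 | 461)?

Pull out 2^4: since 461 ≡ 5 (mod 8), (2/461) = -1, so (2/461)^4 = +1.
Reciprocity: 5 ≡ 1 and 461 ≡ 1 (mod 4), so (5/461) = +(461/5).
Reduce top mod 5: now compute (1/5).
Reached (1/5) = 1. Collecting the sign flips along the way, the symbol is +1.

1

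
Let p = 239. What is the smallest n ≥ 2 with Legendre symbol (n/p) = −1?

(2/239) = +1, so 2 is a residue.
(3/239) = +1, so 3 is a residue.
(4/239) = +1, so 4 is a residue.
(5/239) = +1, so 5 is a residue.
(6/239) = +1, so 6 is a residue.
(7/239) = −1, so 7 is the smallest positive non-residue mod 239.

7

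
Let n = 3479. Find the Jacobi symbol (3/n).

1

Reciprocity: 3 ≡ 3 and 3479 ≡ 3 (mod 4), so (3/3479) = −(3479/3).
Reduce top mod 3: now compute (2/3).
Pull out 2: since 3 ≡ 3 (mod 8), (2/3) = -1.
Reached (1/3) = 1. Collecting the sign flips along the way, the symbol is +1.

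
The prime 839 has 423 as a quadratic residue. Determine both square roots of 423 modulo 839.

Since 839 ≡ 3 (mod 4), a square root of 423 is 423^((839+1)/4) = 423^210 mod 839.
Repeated squaring: 423^2≡222, 423^4≡622, 423^8≡105, 423^16≡118, 423^32≡500, 423^64≡817, 423^128≡484 (mod 839).
423^210 = 423^(128+64+16+2) ≡ 610 (mod 839).
Check: 610² = 372100 ≡ 423 (mod 839). The two roots are 229 and 610.

229, 610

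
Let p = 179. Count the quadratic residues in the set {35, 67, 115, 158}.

(35/179) = -1 → non-residue.
(67/179) = +1 → QR.
(115/179) = -1 → non-residue.
(158/179) = +1 → QR.
Total quadratic residues among the 4: 2.

2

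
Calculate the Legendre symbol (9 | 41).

Reciprocity: 9 ≡ 1 and 41 ≡ 1 (mod 4), so (9/41) = +(41/9).
Reduce top mod 9: now compute (5/9).
Reciprocity: 5 ≡ 1 and 9 ≡ 1 (mod 4), so (5/9) = +(9/5).
Reduce top mod 5: now compute (4/5).
Pull out 2^2: since 5 ≡ 5 (mod 8), (2/5) = -1, so (2/5)^2 = +1.
Reached (1/5) = 1. Collecting the sign flips along the way, the symbol is +1.

1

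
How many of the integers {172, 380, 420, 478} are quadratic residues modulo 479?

1

(172/479) = -1 → non-residue.
(380/479) = -1 → non-residue.
(420/479) = +1 → QR.
(478/479) = -1 → non-residue.
Total quadratic residues among the 4: 1.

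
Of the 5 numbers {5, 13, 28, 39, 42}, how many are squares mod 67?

1

(5/67) = -1 → non-residue.
(13/67) = -1 → non-residue.
(28/67) = -1 → non-residue.
(39/67) = +1 → QR.
(42/67) = -1 → non-residue.
Total quadratic residues among the 5: 1.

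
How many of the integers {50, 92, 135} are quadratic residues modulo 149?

0

(50/149) = -1 → non-residue.
(92/149) = -1 → non-residue.
(135/149) = -1 → non-residue.
Total quadratic residues among the 3: 0.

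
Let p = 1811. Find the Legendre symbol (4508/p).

1

First reduce: 4508 ≡ 886 (mod 1811).
Pull out 2: since 1811 ≡ 3 (mod 8), (2/1811) = -1.
Reciprocity: 443 ≡ 3 and 1811 ≡ 3 (mod 4), so (443/1811) = −(1811/443).
Reduce top mod 443: now compute (39/443).
Reciprocity: 39 ≡ 3 and 443 ≡ 3 (mod 4), so (39/443) = −(443/39).
Reduce top mod 39: now compute (14/39).
Pull out 2: since 39 ≡ 7 (mod 8), (2/39) = +1.
Reciprocity: 7 ≡ 3 and 39 ≡ 3 (mod 4), so (7/39) = −(39/7).
Reduce top mod 7: now compute (4/7).
Pull out 2^2: since 7 ≡ 7 (mod 8), (2/7) = +1, so (2/7)^2 = +1.
Reached (1/7) = 1. Collecting the sign flips along the way, the symbol is +1.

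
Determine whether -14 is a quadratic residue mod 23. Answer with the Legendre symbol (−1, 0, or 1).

First reduce: -14 ≡ 9 (mod 23).
Reciprocity: 9 ≡ 1 and 23 ≡ 3 (mod 4), so (9/23) = +(23/9).
Reduce top mod 9: now compute (5/9).
Reciprocity: 5 ≡ 1 and 9 ≡ 1 (mod 4), so (5/9) = +(9/5).
Reduce top mod 5: now compute (4/5).
Pull out 2^2: since 5 ≡ 5 (mod 8), (2/5) = -1, so (2/5)^2 = +1.
Reached (1/5) = 1. Collecting the sign flips along the way, the symbol is +1.

1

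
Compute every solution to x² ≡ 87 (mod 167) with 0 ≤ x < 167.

33, 134

Since 167 ≡ 3 (mod 4), a square root of 87 is 87^((167+1)/4) = 87^42 mod 167.
Repeated squaring: 87^2≡54, 87^4≡77, 87^8≡84, 87^16≡42, 87^32≡94 (mod 167).
87^42 = 87^(32+8+2) ≡ 33 (mod 167).
Check: 33² = 1089 ≡ 87 (mod 167). The two roots are 33 and 134.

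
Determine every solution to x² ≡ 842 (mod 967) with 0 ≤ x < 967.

Since 967 ≡ 3 (mod 4), a square root of 842 is 842^((967+1)/4) = 842^242 mod 967.
Repeated squaring: 842^2≡153, 842^4≡201, 842^8≡754, 842^16≡887, 842^32≡598, 842^64≡781, 842^128≡751 (mod 967).
842^242 = 842^(128+64+32+16+2) ≡ 508 (mod 967).
Check: 508² = 258064 ≡ 842 (mod 967). The two roots are 459 and 508.

459, 508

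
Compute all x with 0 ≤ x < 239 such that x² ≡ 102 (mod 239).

Since 239 ≡ 3 (mod 4), a square root of 102 is 102^((239+1)/4) = 102^60 mod 239.
Repeated squaring: 102^2≡127, 102^4≡116, 102^8≡72, 102^16≡165, 102^32≡218 (mod 239).
102^60 = 102^(32+16+8+4) ≡ 113 (mod 239).
Check: 113² = 12769 ≡ 102 (mod 239). The two roots are 113 and 126.

113, 126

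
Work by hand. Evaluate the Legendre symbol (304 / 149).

First reduce: 304 ≡ 6 (mod 149).
Pull out 2: since 149 ≡ 5 (mod 8), (2/149) = -1.
Reciprocity: 3 ≡ 3 and 149 ≡ 1 (mod 4), so (3/149) = +(149/3).
Reduce top mod 3: now compute (2/3).
Pull out 2: since 3 ≡ 3 (mod 8), (2/3) = -1.
Reached (1/3) = 1. Collecting the sign flips along the way, the symbol is +1.

1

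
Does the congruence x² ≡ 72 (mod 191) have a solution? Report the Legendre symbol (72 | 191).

1

Euler's criterion: (72/191) ≡ 72^95 (mod 191).
72^2 ≡ 27 (mod 191)
72^4 ≡ 156 (mod 191)
72^8 ≡ 79 (mod 191)
72^16 ≡ 129 (mod 191)
72^32 ≡ 24 (mod 191)
72^64 ≡ 3 (mod 191)
72^95 = 72^(64+16+8+4+2+1) ≡ 1 (mod 191).
Result is 1, so (72/191) = 1.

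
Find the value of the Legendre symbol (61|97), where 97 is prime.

Reciprocity: 61 ≡ 1 and 97 ≡ 1 (mod 4), so (61/97) = +(97/61).
Reduce top mod 61: now compute (36/61).
Pull out 2^2: since 61 ≡ 5 (mod 8), (2/61) = -1, so (2/61)^2 = +1.
Reciprocity: 9 ≡ 1 and 61 ≡ 1 (mod 4), so (9/61) = +(61/9).
Reduce top mod 9: now compute (7/9).
Reciprocity: 7 ≡ 3 and 9 ≡ 1 (mod 4), so (7/9) = +(9/7).
Reduce top mod 7: now compute (2/7).
Pull out 2: since 7 ≡ 7 (mod 8), (2/7) = +1.
Reached (1/7) = 1. Collecting the sign flips along the way, the symbol is +1.

1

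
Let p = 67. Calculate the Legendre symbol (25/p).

Reciprocity: 25 ≡ 1 and 67 ≡ 3 (mod 4), so (25/67) = +(67/25).
Reduce top mod 25: now compute (17/25).
Reciprocity: 17 ≡ 1 and 25 ≡ 1 (mod 4), so (17/25) = +(25/17).
Reduce top mod 17: now compute (8/17).
Pull out 2^3: since 17 ≡ 1 (mod 8), (2/17) = +1, so (2/17)^3 = +1.
Reached (1/17) = 1. Collecting the sign flips along the way, the symbol is +1.

1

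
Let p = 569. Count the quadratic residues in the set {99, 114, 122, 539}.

2

(99/569) = -1 → non-residue.
(114/569) = +1 → QR.
(122/569) = +1 → QR.
(539/569) = -1 → non-residue.
Total quadratic residues among the 4: 2.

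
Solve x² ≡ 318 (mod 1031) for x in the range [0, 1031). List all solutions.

404, 627

Since 1031 ≡ 3 (mod 4), a square root of 318 is 318^((1031+1)/4) = 318^258 mod 1031.
Repeated squaring: 318^2≡86, 318^4≡179, 318^8≡80, 318^16≡214, 318^32≡432, 318^64≡13, 318^128≡169, 318^256≡724 (mod 1031).
318^258 = 318^(256+2) ≡ 404 (mod 1031).
Check: 404² = 163216 ≡ 318 (mod 1031). The two roots are 404 and 627.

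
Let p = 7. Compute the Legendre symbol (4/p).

Euler's criterion: (4/7) ≡ 4^3 (mod 7).
4^2 ≡ 2 (mod 7)
4^3 = 4^(2+1) ≡ 1 (mod 7).
Result is 1, so (4/7) = 1.

1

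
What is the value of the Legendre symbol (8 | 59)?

-1

Euler's criterion: (8/59) ≡ 8^29 (mod 59).
8^2 ≡ 5 (mod 59)
8^4 ≡ 25 (mod 59)
8^8 ≡ 35 (mod 59)
8^16 ≡ 45 (mod 59)
8^29 = 8^(16+8+4+1) ≡ 58 (mod 59).
Result is 58 ≡ −1, so (8/59) = −1.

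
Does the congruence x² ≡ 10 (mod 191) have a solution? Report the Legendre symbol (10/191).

1

Euler's criterion: (10/191) ≡ 10^95 (mod 191).
10^2 ≡ 100 (mod 191)
10^4 ≡ 68 (mod 191)
10^8 ≡ 40 (mod 191)
10^16 ≡ 72 (mod 191)
10^32 ≡ 27 (mod 191)
10^64 ≡ 156 (mod 191)
10^95 = 10^(64+16+8+4+2+1) ≡ 1 (mod 191).
Result is 1, so (10/191) = 1.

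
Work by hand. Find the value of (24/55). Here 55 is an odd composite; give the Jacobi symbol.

-1

Pull out 2^3: since 55 ≡ 7 (mod 8), (2/55) = +1, so (2/55)^3 = +1.
Reciprocity: 3 ≡ 3 and 55 ≡ 3 (mod 4), so (3/55) = −(55/3).
Reduce top mod 3: now compute (1/3).
Reached (1/3) = 1. Collecting the sign flips along the way, the symbol is -1.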